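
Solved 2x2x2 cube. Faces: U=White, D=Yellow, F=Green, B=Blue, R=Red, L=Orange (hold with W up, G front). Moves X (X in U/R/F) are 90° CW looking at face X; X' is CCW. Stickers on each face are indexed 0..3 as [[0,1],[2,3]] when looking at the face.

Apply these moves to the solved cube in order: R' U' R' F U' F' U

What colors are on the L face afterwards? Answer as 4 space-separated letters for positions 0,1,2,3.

After move 1 (R'): R=RRRR U=WBWB F=GWGW D=YGYG B=YBYB
After move 2 (U'): U=BBWW F=OOGW R=GWRR B=RRYB L=YBOO
After move 3 (R'): R=WRGR U=BYWR F=OBGW D=YOYW B=GRGB
After move 4 (F): F=GOWB U=BYOB R=WRRR D=GWYW L=YYOO
After move 5 (U'): U=YBBO F=YYWB R=GORR B=WRGB L=GROO
After move 6 (F'): F=YBYW U=YBGR R=WOGR D=ROYW L=GOOB
After move 7 (U): U=GYRB F=WOYW R=WRGR B=GOGB L=YBOB
Query: L face = YBOB

Answer: Y B O B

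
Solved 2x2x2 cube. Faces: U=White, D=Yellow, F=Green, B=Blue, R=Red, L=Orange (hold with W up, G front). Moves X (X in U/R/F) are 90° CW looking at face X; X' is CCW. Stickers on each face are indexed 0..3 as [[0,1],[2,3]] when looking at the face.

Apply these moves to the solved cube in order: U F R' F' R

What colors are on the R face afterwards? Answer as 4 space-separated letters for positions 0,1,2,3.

After move 1 (U): U=WWWW F=RRGG R=BBRR B=OOBB L=GGOO
After move 2 (F): F=GRGR U=WWOG R=WBWR D=RBYY L=GYOY
After move 3 (R'): R=BRWW U=WBOO F=GWGG D=RRYR B=YOBB
After move 4 (F'): F=WGGG U=WBBW R=RRRW D=YYYR L=GOOO
After move 5 (R): R=RRWR U=WGBG F=WYGR D=YBYY B=WOBB
Query: R face = RRWR

Answer: R R W R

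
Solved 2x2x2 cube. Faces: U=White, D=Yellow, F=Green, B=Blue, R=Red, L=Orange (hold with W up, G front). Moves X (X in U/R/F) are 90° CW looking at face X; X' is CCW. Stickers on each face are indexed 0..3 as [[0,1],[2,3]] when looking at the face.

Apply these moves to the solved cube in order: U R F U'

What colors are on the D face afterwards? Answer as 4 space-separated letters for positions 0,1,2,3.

Answer: R R Y O

Derivation:
After move 1 (U): U=WWWW F=RRGG R=BBRR B=OOBB L=GGOO
After move 2 (R): R=RBRB U=WRWG F=RYGY D=YBYO B=WOWB
After move 3 (F): F=GRYY U=WROG R=WBGB D=RRYO L=GYOB
After move 4 (U'): U=RGWO F=GYYY R=GRGB B=WBWB L=WOOB
Query: D face = RRYO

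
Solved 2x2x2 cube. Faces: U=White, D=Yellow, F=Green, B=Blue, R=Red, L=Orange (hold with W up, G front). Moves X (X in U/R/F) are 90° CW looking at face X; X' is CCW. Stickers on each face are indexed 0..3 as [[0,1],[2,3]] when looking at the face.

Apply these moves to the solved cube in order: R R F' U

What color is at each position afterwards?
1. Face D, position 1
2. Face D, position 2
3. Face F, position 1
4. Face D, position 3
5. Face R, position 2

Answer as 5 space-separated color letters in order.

After move 1 (R): R=RRRR U=WGWG F=GYGY D=YBYB B=WBWB
After move 2 (R): R=RRRR U=WYWY F=GBGB D=YWYW B=GBGB
After move 3 (F'): F=BBGG U=WYRR R=WRYR D=OOYW L=OYOW
After move 4 (U): U=RWRY F=WRGG R=GBYR B=OYGB L=BBOW
Query 1: D[1] = O
Query 2: D[2] = Y
Query 3: F[1] = R
Query 4: D[3] = W
Query 5: R[2] = Y

Answer: O Y R W Y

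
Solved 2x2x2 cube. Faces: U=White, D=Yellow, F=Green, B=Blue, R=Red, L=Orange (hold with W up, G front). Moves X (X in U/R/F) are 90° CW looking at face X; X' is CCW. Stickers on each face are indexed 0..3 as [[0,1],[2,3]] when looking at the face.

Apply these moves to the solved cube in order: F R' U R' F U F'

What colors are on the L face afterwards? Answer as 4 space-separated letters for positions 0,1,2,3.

After move 1 (F): F=GGGG U=WWOO R=WRWR D=RRYY L=OYOY
After move 2 (R'): R=RRWW U=WBOB F=GWGO D=RGYG B=YBRB
After move 3 (U): U=OWBB F=RRGO R=YBWW B=OYRB L=GWOY
After move 4 (R'): R=BWYW U=ORBO F=RWGB D=RRYO B=GYGB
After move 5 (F): F=GRBW U=ORYW R=BWOW D=YBYO L=GROR
After move 6 (U): U=YOWR F=BWBW R=GYOW B=GRGB L=GROR
After move 7 (F'): F=WWBB U=YOGO R=BYYW D=RRYO L=GROW
Query: L face = GROW

Answer: G R O W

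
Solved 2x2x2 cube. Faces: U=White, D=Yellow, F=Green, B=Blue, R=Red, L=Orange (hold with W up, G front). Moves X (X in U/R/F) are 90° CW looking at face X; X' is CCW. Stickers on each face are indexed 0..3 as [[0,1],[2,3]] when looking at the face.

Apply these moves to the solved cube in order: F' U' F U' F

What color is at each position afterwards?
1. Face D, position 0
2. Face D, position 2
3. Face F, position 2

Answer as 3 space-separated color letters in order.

After move 1 (F'): F=GGGG U=WWRR R=YRYR D=OOYY L=OWOW
After move 2 (U'): U=WRWR F=OWGG R=GGYR B=YRBB L=BBOW
After move 3 (F): F=GOGW U=WRWB R=WGRR D=YGYY L=BOOO
After move 4 (U'): U=RBWW F=BOGW R=GORR B=WGBB L=YROO
After move 5 (F): F=GBWO U=RBOR R=WOWR D=RGYY L=YYOG
Query 1: D[0] = R
Query 2: D[2] = Y
Query 3: F[2] = W

Answer: R Y W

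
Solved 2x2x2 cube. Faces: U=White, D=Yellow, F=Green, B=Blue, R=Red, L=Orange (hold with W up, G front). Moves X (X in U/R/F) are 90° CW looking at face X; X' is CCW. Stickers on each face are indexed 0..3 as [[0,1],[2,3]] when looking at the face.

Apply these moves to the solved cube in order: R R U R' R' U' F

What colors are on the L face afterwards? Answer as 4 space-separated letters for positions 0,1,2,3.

Answer: B Y O W

Derivation:
After move 1 (R): R=RRRR U=WGWG F=GYGY D=YBYB B=WBWB
After move 2 (R): R=RRRR U=WYWY F=GBGB D=YWYW B=GBGB
After move 3 (U): U=WWYY F=RRGB R=GBRR B=OOGB L=GBOO
After move 4 (R'): R=BRGR U=WGYO F=RWGY D=YRYB B=WOWB
After move 5 (R'): R=RRBG U=WWYW F=RGGO D=YWYY B=BORB
After move 6 (U'): U=WWWY F=GBGO R=RGBG B=RRRB L=BOOO
After move 7 (F): F=GGOB U=WWOO R=WGYG D=BRYY L=BYOW
Query: L face = BYOW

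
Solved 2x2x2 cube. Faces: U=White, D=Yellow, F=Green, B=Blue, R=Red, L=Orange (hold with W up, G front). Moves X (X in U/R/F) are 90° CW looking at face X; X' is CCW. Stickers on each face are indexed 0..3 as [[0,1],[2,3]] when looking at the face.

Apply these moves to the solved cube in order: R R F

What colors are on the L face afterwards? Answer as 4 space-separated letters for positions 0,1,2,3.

Answer: O Y O W

Derivation:
After move 1 (R): R=RRRR U=WGWG F=GYGY D=YBYB B=WBWB
After move 2 (R): R=RRRR U=WYWY F=GBGB D=YWYW B=GBGB
After move 3 (F): F=GGBB U=WYOO R=WRYR D=RRYW L=OYOW
Query: L face = OYOW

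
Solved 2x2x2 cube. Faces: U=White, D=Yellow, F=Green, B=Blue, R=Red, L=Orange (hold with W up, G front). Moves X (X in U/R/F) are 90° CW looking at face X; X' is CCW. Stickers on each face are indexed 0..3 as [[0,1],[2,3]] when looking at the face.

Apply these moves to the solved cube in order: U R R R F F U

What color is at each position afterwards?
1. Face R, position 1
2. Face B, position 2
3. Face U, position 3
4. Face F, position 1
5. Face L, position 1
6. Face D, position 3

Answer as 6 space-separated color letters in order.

Answer: O Y B R G G

Derivation:
After move 1 (U): U=WWWW F=RRGG R=BBRR B=OOBB L=GGOO
After move 2 (R): R=RBRB U=WRWG F=RYGY D=YBYO B=WOWB
After move 3 (R): R=RRBB U=WYWY F=RBGO D=YWYW B=GORB
After move 4 (R): R=BRBR U=WBWO F=RWGW D=YRYG B=YOYB
After move 5 (F): F=GRWW U=WBOG R=WROR D=BBYG L=GYOR
After move 6 (F): F=WGWR U=WBRY R=ORGR D=OWYG L=GBOB
After move 7 (U): U=RWYB F=ORWR R=YOGR B=GBYB L=WGOB
Query 1: R[1] = O
Query 2: B[2] = Y
Query 3: U[3] = B
Query 4: F[1] = R
Query 5: L[1] = G
Query 6: D[3] = G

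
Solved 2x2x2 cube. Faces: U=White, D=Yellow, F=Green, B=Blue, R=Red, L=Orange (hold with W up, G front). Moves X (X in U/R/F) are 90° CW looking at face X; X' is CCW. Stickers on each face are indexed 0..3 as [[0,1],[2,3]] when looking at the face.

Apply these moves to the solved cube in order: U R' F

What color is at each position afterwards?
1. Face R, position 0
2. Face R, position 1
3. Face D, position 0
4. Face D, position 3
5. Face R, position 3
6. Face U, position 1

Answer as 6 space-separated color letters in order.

Answer: W R B G R B

Derivation:
After move 1 (U): U=WWWW F=RRGG R=BBRR B=OOBB L=GGOO
After move 2 (R'): R=BRBR U=WBWO F=RWGW D=YRYG B=YOYB
After move 3 (F): F=GRWW U=WBOG R=WROR D=BBYG L=GYOR
Query 1: R[0] = W
Query 2: R[1] = R
Query 3: D[0] = B
Query 4: D[3] = G
Query 5: R[3] = R
Query 6: U[1] = B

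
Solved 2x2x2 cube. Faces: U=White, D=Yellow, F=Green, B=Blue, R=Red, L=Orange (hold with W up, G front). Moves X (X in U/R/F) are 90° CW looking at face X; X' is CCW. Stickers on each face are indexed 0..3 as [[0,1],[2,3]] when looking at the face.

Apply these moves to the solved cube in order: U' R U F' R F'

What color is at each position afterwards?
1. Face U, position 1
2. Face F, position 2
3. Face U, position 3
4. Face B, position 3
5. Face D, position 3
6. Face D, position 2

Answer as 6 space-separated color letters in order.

After move 1 (U'): U=WWWW F=OOGG R=GGRR B=RRBB L=BBOO
After move 2 (R): R=RGRG U=WOWG F=OYGY D=YBYR B=WRWB
After move 3 (U): U=WWGO F=RGGY R=WRRG B=BBWB L=OYOO
After move 4 (F'): F=GYRG U=WWWR R=BRYG D=YOYR L=OOOG
After move 5 (R): R=YBGR U=WYWG F=GORR D=YWYB B=RBWB
After move 6 (F'): F=ORGR U=WYYG R=WBYR D=OGYB L=OGOW
Query 1: U[1] = Y
Query 2: F[2] = G
Query 3: U[3] = G
Query 4: B[3] = B
Query 5: D[3] = B
Query 6: D[2] = Y

Answer: Y G G B B Y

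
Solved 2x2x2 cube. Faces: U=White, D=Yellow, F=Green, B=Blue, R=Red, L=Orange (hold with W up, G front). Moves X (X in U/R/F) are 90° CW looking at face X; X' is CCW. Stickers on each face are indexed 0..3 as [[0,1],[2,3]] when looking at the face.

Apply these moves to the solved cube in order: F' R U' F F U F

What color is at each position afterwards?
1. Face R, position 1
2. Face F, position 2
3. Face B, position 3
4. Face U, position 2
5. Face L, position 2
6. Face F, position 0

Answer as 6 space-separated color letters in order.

After move 1 (F'): F=GGGG U=WWRR R=YRYR D=OOYY L=OWOW
After move 2 (R): R=YYRR U=WGRG F=GOGY D=OBYB B=RBWB
After move 3 (U'): U=GGWR F=OWGY R=GORR B=YYWB L=RBOW
After move 4 (F): F=GOYW U=GGWB R=WORR D=RGYB L=ROOB
After move 5 (F): F=YGWO U=GGBO R=WOBR D=RWYB L=RROG
After move 6 (U): U=BGOG F=WOWO R=YYBR B=RRWB L=YGOG
After move 7 (F): F=WWOO U=BGGG R=OYGR D=BYYB L=YROW
Query 1: R[1] = Y
Query 2: F[2] = O
Query 3: B[3] = B
Query 4: U[2] = G
Query 5: L[2] = O
Query 6: F[0] = W

Answer: Y O B G O W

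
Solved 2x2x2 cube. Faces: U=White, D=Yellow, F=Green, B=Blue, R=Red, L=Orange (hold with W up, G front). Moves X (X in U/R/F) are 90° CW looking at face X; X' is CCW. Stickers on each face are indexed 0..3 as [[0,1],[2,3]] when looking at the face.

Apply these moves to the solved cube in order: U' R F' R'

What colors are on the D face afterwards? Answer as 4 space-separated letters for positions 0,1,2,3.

Answer: B Y Y G

Derivation:
After move 1 (U'): U=WWWW F=OOGG R=GGRR B=RRBB L=BBOO
After move 2 (R): R=RGRG U=WOWG F=OYGY D=YBYR B=WRWB
After move 3 (F'): F=YYOG U=WORR R=BGYG D=BOYR L=BGOW
After move 4 (R'): R=GGBY U=WWRW F=YOOR D=BYYG B=RROB
Query: D face = BYYG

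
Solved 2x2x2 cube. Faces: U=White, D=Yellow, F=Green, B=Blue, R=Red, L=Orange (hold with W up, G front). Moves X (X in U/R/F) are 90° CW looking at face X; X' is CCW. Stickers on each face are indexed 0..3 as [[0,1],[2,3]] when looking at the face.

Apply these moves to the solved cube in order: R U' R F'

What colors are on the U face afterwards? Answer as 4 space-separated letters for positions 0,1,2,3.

Answer: G O R R

Derivation:
After move 1 (R): R=RRRR U=WGWG F=GYGY D=YBYB B=WBWB
After move 2 (U'): U=GGWW F=OOGY R=GYRR B=RRWB L=WBOO
After move 3 (R): R=RGRY U=GOWY F=OBGB D=YWYR B=WRGB
After move 4 (F'): F=BBOG U=GORR R=WGYY D=BOYR L=WYOW
Query: U face = GORR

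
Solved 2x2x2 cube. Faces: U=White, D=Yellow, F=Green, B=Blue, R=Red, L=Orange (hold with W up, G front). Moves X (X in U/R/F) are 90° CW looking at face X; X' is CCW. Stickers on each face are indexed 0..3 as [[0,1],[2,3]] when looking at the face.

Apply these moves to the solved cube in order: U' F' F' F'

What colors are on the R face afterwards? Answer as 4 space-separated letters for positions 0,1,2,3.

Answer: W G W R

Derivation:
After move 1 (U'): U=WWWW F=OOGG R=GGRR B=RRBB L=BBOO
After move 2 (F'): F=OGOG U=WWGR R=YGYR D=BOYY L=BWOW
After move 3 (F'): F=GGOO U=WWYY R=OGBR D=WWYY L=BROG
After move 4 (F'): F=GOGO U=WWOB R=WGWR D=RGYY L=BYOY
Query: R face = WGWR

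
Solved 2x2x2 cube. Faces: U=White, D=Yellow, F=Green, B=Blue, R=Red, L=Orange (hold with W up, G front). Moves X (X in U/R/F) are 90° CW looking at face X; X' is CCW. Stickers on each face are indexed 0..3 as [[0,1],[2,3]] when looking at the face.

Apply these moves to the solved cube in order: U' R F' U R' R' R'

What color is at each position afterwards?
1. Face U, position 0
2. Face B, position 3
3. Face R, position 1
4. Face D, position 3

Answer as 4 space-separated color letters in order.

After move 1 (U'): U=WWWW F=OOGG R=GGRR B=RRBB L=BBOO
After move 2 (R): R=RGRG U=WOWG F=OYGY D=YBYR B=WRWB
After move 3 (F'): F=YYOG U=WORR R=BGYG D=BOYR L=BGOW
After move 4 (U): U=RWRO F=BGOG R=WRYG B=BGWB L=YYOW
After move 5 (R'): R=RGWY U=RWRB F=BWOO D=BGYG B=RGOB
After move 6 (R'): R=GYRW U=RORR F=BWOB D=BWYO B=GGGB
After move 7 (R'): R=YWGR U=RGRG F=BOOR D=BWYB B=OGWB
Query 1: U[0] = R
Query 2: B[3] = B
Query 3: R[1] = W
Query 4: D[3] = B

Answer: R B W B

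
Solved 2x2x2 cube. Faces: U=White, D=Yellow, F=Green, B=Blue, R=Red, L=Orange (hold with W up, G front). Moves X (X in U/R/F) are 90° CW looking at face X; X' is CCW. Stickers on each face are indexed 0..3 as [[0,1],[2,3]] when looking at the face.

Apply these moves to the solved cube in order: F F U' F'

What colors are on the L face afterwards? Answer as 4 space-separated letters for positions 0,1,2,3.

After move 1 (F): F=GGGG U=WWOO R=WRWR D=RRYY L=OYOY
After move 2 (F): F=GGGG U=WWYY R=OROR D=WWYY L=OROR
After move 3 (U'): U=WYWY F=ORGG R=GGOR B=ORBB L=BBOR
After move 4 (F'): F=RGOG U=WYGO R=WGWR D=BRYY L=BYOW
Query: L face = BYOW

Answer: B Y O W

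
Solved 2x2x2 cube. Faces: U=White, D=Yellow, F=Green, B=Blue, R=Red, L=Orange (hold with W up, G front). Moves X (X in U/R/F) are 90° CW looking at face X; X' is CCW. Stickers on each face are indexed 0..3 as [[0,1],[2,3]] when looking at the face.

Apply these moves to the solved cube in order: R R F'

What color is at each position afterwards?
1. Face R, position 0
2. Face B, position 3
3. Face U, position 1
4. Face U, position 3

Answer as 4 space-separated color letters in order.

Answer: W B Y R

Derivation:
After move 1 (R): R=RRRR U=WGWG F=GYGY D=YBYB B=WBWB
After move 2 (R): R=RRRR U=WYWY F=GBGB D=YWYW B=GBGB
After move 3 (F'): F=BBGG U=WYRR R=WRYR D=OOYW L=OYOW
Query 1: R[0] = W
Query 2: B[3] = B
Query 3: U[1] = Y
Query 4: U[3] = R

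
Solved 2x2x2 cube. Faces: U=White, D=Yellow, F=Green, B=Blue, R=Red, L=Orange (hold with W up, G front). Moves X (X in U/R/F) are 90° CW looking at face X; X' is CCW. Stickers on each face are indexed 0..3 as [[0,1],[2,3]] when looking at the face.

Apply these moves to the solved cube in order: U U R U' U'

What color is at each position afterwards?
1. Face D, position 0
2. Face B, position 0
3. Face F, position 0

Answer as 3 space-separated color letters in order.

After move 1 (U): U=WWWW F=RRGG R=BBRR B=OOBB L=GGOO
After move 2 (U): U=WWWW F=BBGG R=OORR B=GGBB L=RROO
After move 3 (R): R=RORO U=WBWG F=BYGY D=YBYG B=WGWB
After move 4 (U'): U=BGWW F=RRGY R=BYRO B=ROWB L=WGOO
After move 5 (U'): U=GWBW F=WGGY R=RRRO B=BYWB L=ROOO
Query 1: D[0] = Y
Query 2: B[0] = B
Query 3: F[0] = W

Answer: Y B W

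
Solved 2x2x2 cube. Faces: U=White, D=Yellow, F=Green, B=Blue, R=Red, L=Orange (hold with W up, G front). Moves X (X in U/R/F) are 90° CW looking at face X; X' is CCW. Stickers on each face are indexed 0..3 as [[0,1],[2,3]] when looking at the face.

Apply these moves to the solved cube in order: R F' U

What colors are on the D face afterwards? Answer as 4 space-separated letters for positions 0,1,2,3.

Answer: O O Y B

Derivation:
After move 1 (R): R=RRRR U=WGWG F=GYGY D=YBYB B=WBWB
After move 2 (F'): F=YYGG U=WGRR R=BRYR D=OOYB L=OGOW
After move 3 (U): U=RWRG F=BRGG R=WBYR B=OGWB L=YYOW
Query: D face = OOYB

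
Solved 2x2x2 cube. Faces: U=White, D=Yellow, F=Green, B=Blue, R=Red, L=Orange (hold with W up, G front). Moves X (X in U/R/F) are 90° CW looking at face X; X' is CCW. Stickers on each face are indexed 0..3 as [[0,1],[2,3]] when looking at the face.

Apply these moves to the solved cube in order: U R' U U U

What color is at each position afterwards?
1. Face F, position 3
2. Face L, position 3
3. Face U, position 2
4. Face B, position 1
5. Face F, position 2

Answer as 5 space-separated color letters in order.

After move 1 (U): U=WWWW F=RRGG R=BBRR B=OOBB L=GGOO
After move 2 (R'): R=BRBR U=WBWO F=RWGW D=YRYG B=YOYB
After move 3 (U): U=WWOB F=BRGW R=YOBR B=GGYB L=RWOO
After move 4 (U): U=OWBW F=YOGW R=GGBR B=RWYB L=BROO
After move 5 (U): U=BOWW F=GGGW R=RWBR B=BRYB L=YOOO
Query 1: F[3] = W
Query 2: L[3] = O
Query 3: U[2] = W
Query 4: B[1] = R
Query 5: F[2] = G

Answer: W O W R G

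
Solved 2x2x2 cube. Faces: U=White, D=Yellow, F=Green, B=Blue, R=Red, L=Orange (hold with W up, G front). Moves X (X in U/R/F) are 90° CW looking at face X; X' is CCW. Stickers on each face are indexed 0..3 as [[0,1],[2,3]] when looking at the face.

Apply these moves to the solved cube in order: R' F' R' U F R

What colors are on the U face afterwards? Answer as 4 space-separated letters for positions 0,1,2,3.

Answer: R R W R

Derivation:
After move 1 (R'): R=RRRR U=WBWB F=GWGW D=YGYG B=YBYB
After move 2 (F'): F=WWGG U=WBRR R=GRYR D=OOYG L=OBOW
After move 3 (R'): R=RRGY U=WYRY F=WBGR D=OWYG B=GBOB
After move 4 (U): U=RWYY F=RRGR R=GBGY B=OBOB L=WBOW
After move 5 (F): F=GRRR U=RWWB R=YBYY D=GGYG L=WOOW
After move 6 (R): R=YYYB U=RRWR F=GGRG D=GOYO B=BBWB
Query: U face = RRWR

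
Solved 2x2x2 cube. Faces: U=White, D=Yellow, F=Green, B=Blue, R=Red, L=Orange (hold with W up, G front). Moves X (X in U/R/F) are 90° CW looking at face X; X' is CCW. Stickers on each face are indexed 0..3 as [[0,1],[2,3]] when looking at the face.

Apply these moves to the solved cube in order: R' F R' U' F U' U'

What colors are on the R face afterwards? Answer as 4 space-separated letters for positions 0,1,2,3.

After move 1 (R'): R=RRRR U=WBWB F=GWGW D=YGYG B=YBYB
After move 2 (F): F=GGWW U=WBOO R=WRBR D=RRYG L=OYOG
After move 3 (R'): R=RRWB U=WYOY F=GBWO D=RGYW B=GBRB
After move 4 (U'): U=YYWO F=OYWO R=GBWB B=RRRB L=GBOG
After move 5 (F): F=WOOY U=YYGB R=WBOB D=WGYW L=GROG
After move 6 (U'): U=YBYG F=GROY R=WOOB B=WBRB L=RROG
After move 7 (U'): U=BGYY F=RROY R=GROB B=WORB L=WBOG
Query: R face = GROB

Answer: G R O B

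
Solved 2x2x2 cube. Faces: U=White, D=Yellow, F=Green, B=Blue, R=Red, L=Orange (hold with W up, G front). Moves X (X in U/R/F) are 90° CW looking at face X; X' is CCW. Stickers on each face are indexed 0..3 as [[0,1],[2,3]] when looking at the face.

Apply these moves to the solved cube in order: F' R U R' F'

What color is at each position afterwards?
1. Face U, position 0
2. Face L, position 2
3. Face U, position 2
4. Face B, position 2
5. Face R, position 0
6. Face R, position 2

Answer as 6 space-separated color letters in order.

Answer: R O B B Y O

Derivation:
After move 1 (F'): F=GGGG U=WWRR R=YRYR D=OOYY L=OWOW
After move 2 (R): R=YYRR U=WGRG F=GOGY D=OBYB B=RBWB
After move 3 (U): U=RWGG F=YYGY R=RBRR B=OWWB L=GOOW
After move 4 (R'): R=BRRR U=RWGO F=YWGG D=OYYY B=BWBB
After move 5 (F'): F=WGYG U=RWBR R=YROR D=OWYY L=GOOG
Query 1: U[0] = R
Query 2: L[2] = O
Query 3: U[2] = B
Query 4: B[2] = B
Query 5: R[0] = Y
Query 6: R[2] = O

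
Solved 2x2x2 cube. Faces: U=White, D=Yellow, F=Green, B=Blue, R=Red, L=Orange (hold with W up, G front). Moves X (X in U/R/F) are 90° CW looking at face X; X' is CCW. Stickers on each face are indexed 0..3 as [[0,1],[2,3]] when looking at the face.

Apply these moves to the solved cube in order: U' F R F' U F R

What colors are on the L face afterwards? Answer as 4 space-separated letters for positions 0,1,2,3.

Answer: G Y O Y

Derivation:
After move 1 (U'): U=WWWW F=OOGG R=GGRR B=RRBB L=BBOO
After move 2 (F): F=GOGO U=WWOB R=WGWR D=RGYY L=BYOY
After move 3 (R): R=WWRG U=WOOO F=GGGY D=RBYR B=BRWB
After move 4 (F'): F=GYGG U=WOWR R=BWRG D=YYYR L=BOOO
After move 5 (U): U=WWRO F=BWGG R=BRRG B=BOWB L=GYOO
After move 6 (F): F=GBGW U=WWOY R=RROG D=RBYR L=GYOY
After move 7 (R): R=ORGR U=WBOW F=GBGR D=RWYB B=YOWB
Query: L face = GYOY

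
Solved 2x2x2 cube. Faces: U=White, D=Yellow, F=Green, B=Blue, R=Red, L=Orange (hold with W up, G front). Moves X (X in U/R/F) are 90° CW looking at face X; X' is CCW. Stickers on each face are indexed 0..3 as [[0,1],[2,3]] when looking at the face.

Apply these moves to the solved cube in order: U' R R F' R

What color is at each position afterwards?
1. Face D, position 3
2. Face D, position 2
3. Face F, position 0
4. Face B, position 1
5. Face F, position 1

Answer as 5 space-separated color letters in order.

After move 1 (U'): U=WWWW F=OOGG R=GGRR B=RRBB L=BBOO
After move 2 (R): R=RGRG U=WOWG F=OYGY D=YBYR B=WRWB
After move 3 (R): R=RRGG U=WYWY F=OBGR D=YWYW B=GROB
After move 4 (F'): F=BROG U=WYRG R=WRYG D=BOYW L=BYOW
After move 5 (R): R=YWGR U=WRRG F=BOOW D=BOYG B=GRYB
Query 1: D[3] = G
Query 2: D[2] = Y
Query 3: F[0] = B
Query 4: B[1] = R
Query 5: F[1] = O

Answer: G Y B R O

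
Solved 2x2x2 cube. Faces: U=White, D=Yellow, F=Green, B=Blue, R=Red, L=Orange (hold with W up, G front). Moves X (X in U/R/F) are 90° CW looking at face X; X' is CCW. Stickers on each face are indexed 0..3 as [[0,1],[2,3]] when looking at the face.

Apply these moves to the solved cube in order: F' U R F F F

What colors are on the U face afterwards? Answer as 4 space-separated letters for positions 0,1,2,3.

After move 1 (F'): F=GGGG U=WWRR R=YRYR D=OOYY L=OWOW
After move 2 (U): U=RWRW F=YRGG R=BBYR B=OWBB L=GGOW
After move 3 (R): R=YBRB U=RRRG F=YOGY D=OBYO B=WWWB
After move 4 (F): F=GYYO U=RRWG R=RBGB D=RYYO L=GOOB
After move 5 (F): F=YGOY U=RRBO R=WBGB D=GRYO L=GROY
After move 6 (F): F=OYYG U=RRYR R=BBOB D=GWYO L=GGOR
Query: U face = RRYR

Answer: R R Y R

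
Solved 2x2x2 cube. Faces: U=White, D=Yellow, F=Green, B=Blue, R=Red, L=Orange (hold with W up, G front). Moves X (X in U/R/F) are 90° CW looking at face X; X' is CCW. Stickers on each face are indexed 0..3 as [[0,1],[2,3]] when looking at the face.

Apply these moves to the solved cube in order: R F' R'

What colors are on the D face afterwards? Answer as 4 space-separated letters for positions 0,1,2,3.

After move 1 (R): R=RRRR U=WGWG F=GYGY D=YBYB B=WBWB
After move 2 (F'): F=YYGG U=WGRR R=BRYR D=OOYB L=OGOW
After move 3 (R'): R=RRBY U=WWRW F=YGGR D=OYYG B=BBOB
Query: D face = OYYG

Answer: O Y Y G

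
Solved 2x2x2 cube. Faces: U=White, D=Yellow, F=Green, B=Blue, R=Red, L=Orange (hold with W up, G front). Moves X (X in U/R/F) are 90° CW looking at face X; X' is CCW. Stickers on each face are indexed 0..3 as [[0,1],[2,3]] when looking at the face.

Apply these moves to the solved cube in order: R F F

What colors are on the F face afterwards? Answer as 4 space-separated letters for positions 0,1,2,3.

After move 1 (R): R=RRRR U=WGWG F=GYGY D=YBYB B=WBWB
After move 2 (F): F=GGYY U=WGOO R=WRGR D=RRYB L=OYOB
After move 3 (F): F=YGYG U=WGBY R=OROR D=GWYB L=OROR
Query: F face = YGYG

Answer: Y G Y G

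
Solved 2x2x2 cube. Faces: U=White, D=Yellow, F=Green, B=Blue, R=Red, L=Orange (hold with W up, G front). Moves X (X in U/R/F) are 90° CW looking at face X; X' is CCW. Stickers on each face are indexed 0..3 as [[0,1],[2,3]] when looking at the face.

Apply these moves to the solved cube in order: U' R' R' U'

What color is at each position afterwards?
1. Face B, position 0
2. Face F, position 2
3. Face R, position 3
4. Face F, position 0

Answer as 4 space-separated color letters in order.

Answer: R G G B

Derivation:
After move 1 (U'): U=WWWW F=OOGG R=GGRR B=RRBB L=BBOO
After move 2 (R'): R=GRGR U=WBWR F=OWGW D=YOYG B=YRYB
After move 3 (R'): R=RRGG U=WYWY F=OBGR D=YWYW B=GROB
After move 4 (U'): U=YYWW F=BBGR R=OBGG B=RROB L=GROO
Query 1: B[0] = R
Query 2: F[2] = G
Query 3: R[3] = G
Query 4: F[0] = B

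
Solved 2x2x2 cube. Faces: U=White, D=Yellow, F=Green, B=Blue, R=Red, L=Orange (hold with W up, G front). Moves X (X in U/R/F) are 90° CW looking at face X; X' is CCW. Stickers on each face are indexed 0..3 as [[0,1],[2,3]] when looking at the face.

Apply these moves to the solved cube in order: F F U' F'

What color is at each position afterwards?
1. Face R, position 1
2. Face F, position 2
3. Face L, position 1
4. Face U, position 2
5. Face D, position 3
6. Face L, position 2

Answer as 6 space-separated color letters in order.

Answer: G O Y G Y O

Derivation:
After move 1 (F): F=GGGG U=WWOO R=WRWR D=RRYY L=OYOY
After move 2 (F): F=GGGG U=WWYY R=OROR D=WWYY L=OROR
After move 3 (U'): U=WYWY F=ORGG R=GGOR B=ORBB L=BBOR
After move 4 (F'): F=RGOG U=WYGO R=WGWR D=BRYY L=BYOW
Query 1: R[1] = G
Query 2: F[2] = O
Query 3: L[1] = Y
Query 4: U[2] = G
Query 5: D[3] = Y
Query 6: L[2] = O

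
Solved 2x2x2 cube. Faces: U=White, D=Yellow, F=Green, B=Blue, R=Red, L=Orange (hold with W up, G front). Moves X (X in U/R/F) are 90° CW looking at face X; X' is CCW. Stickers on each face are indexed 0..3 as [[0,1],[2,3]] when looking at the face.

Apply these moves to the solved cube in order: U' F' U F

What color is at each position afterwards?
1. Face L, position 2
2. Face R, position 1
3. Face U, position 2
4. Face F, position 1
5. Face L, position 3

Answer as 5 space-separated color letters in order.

Answer: O R W Y O

Derivation:
After move 1 (U'): U=WWWW F=OOGG R=GGRR B=RRBB L=BBOO
After move 2 (F'): F=OGOG U=WWGR R=YGYR D=BOYY L=BWOW
After move 3 (U): U=GWRW F=YGOG R=RRYR B=BWBB L=OGOW
After move 4 (F): F=OYGG U=GWWG R=RRWR D=YRYY L=OBOO
Query 1: L[2] = O
Query 2: R[1] = R
Query 3: U[2] = W
Query 4: F[1] = Y
Query 5: L[3] = O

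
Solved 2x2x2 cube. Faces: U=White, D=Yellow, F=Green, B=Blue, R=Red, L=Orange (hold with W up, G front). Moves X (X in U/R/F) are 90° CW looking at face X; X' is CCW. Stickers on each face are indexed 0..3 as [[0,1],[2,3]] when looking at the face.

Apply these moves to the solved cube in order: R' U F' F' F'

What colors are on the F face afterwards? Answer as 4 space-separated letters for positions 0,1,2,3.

After move 1 (R'): R=RRRR U=WBWB F=GWGW D=YGYG B=YBYB
After move 2 (U): U=WWBB F=RRGW R=YBRR B=OOYB L=GWOO
After move 3 (F'): F=RWRG U=WWYR R=GBYR D=WOYG L=GBOB
After move 4 (F'): F=WGRR U=WWGY R=OBWR D=BBYG L=GROY
After move 5 (F'): F=GRWR U=WWOW R=BBBR D=RYYG L=GYOG
Query: F face = GRWR

Answer: G R W R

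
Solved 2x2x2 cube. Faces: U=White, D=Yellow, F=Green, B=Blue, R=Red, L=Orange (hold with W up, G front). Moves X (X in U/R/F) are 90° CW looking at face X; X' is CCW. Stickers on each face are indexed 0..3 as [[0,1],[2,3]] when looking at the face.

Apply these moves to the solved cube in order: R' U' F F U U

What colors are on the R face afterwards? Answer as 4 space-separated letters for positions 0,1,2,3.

After move 1 (R'): R=RRRR U=WBWB F=GWGW D=YGYG B=YBYB
After move 2 (U'): U=BBWW F=OOGW R=GWRR B=RRYB L=YBOO
After move 3 (F): F=GOWO U=BBOB R=WWWR D=RGYG L=YYOG
After move 4 (F): F=WGOO U=BBGY R=OWBR D=WWYG L=YROG
After move 5 (U): U=GBYB F=OWOO R=RRBR B=YRYB L=WGOG
After move 6 (U): U=YGBB F=RROO R=YRBR B=WGYB L=OWOG
Query: R face = YRBR

Answer: Y R B R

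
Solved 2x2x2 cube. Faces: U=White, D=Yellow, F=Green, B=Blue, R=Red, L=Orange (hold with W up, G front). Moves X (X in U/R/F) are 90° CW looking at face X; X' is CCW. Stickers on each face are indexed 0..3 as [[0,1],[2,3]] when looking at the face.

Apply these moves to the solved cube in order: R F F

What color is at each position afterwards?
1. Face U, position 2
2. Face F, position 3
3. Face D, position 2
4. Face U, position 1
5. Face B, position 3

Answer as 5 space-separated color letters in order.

Answer: B G Y G B

Derivation:
After move 1 (R): R=RRRR U=WGWG F=GYGY D=YBYB B=WBWB
After move 2 (F): F=GGYY U=WGOO R=WRGR D=RRYB L=OYOB
After move 3 (F): F=YGYG U=WGBY R=OROR D=GWYB L=OROR
Query 1: U[2] = B
Query 2: F[3] = G
Query 3: D[2] = Y
Query 4: U[1] = G
Query 5: B[3] = B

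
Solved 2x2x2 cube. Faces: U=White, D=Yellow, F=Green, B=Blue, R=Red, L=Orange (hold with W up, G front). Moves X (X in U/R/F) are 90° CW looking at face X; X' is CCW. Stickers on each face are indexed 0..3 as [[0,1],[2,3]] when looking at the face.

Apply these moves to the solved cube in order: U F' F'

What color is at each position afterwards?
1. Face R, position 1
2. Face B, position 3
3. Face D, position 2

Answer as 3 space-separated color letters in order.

After move 1 (U): U=WWWW F=RRGG R=BBRR B=OOBB L=GGOO
After move 2 (F'): F=RGRG U=WWBR R=YBYR D=GOYY L=GWOW
After move 3 (F'): F=GGRR U=WWYY R=OBGR D=WWYY L=GROB
Query 1: R[1] = B
Query 2: B[3] = B
Query 3: D[2] = Y

Answer: B B Y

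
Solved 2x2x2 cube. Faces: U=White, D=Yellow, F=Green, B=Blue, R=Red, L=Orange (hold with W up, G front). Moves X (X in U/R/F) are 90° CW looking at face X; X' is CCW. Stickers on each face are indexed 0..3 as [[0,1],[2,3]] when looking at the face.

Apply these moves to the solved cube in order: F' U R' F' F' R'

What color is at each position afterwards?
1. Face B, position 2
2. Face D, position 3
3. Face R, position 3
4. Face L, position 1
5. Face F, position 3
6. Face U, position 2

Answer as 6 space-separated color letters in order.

Answer: R Y G B O R

Derivation:
After move 1 (F'): F=GGGG U=WWRR R=YRYR D=OOYY L=OWOW
After move 2 (U): U=RWRW F=YRGG R=BBYR B=OWBB L=GGOW
After move 3 (R'): R=BRBY U=RBRO F=YWGW D=ORYG B=YWOB
After move 4 (F'): F=WWYG U=RBBB R=RROY D=GWYG L=GOOR
After move 5 (F'): F=WGWY U=RBRO R=WRGY D=ORYG L=GBOB
After move 6 (R'): R=RYWG U=RORY F=WBWO D=OGYY B=GWRB
Query 1: B[2] = R
Query 2: D[3] = Y
Query 3: R[3] = G
Query 4: L[1] = B
Query 5: F[3] = O
Query 6: U[2] = R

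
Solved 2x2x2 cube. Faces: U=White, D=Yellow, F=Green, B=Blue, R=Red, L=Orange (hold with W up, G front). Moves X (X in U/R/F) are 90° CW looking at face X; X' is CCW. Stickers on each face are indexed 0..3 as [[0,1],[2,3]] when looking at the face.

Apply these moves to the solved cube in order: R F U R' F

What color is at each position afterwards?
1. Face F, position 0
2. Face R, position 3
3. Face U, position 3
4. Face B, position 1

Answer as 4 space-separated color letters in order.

After move 1 (R): R=RRRR U=WGWG F=GYGY D=YBYB B=WBWB
After move 2 (F): F=GGYY U=WGOO R=WRGR D=RRYB L=OYOB
After move 3 (U): U=OWOG F=WRYY R=WBGR B=OYWB L=GGOB
After move 4 (R'): R=BRWG U=OWOO F=WWYG D=RRYY B=BYRB
After move 5 (F): F=YWGW U=OWBG R=OROG D=WBYY L=GROR
Query 1: F[0] = Y
Query 2: R[3] = G
Query 3: U[3] = G
Query 4: B[1] = Y

Answer: Y G G Y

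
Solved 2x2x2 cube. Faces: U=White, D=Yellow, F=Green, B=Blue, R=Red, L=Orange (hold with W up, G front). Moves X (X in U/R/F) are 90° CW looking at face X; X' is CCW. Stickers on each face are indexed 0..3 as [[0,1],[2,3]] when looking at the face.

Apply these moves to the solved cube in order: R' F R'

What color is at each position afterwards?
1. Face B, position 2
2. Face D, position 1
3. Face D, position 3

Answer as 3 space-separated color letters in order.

Answer: R G W

Derivation:
After move 1 (R'): R=RRRR U=WBWB F=GWGW D=YGYG B=YBYB
After move 2 (F): F=GGWW U=WBOO R=WRBR D=RRYG L=OYOG
After move 3 (R'): R=RRWB U=WYOY F=GBWO D=RGYW B=GBRB
Query 1: B[2] = R
Query 2: D[1] = G
Query 3: D[3] = W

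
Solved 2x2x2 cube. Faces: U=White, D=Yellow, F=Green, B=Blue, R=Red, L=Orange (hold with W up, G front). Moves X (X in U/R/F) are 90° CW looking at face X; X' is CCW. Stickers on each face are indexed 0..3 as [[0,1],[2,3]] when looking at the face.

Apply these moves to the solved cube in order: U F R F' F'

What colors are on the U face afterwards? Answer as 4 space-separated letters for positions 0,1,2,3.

After move 1 (U): U=WWWW F=RRGG R=BBRR B=OOBB L=GGOO
After move 2 (F): F=GRGR U=WWOG R=WBWR D=RBYY L=GYOY
After move 3 (R): R=WWRB U=WROR F=GBGY D=RBYO B=GOWB
After move 4 (F'): F=BYGG U=WRWR R=BWRB D=YYYO L=GROO
After move 5 (F'): F=YGBG U=WRBR R=YWYB D=ROYO L=GROW
Query: U face = WRBR

Answer: W R B R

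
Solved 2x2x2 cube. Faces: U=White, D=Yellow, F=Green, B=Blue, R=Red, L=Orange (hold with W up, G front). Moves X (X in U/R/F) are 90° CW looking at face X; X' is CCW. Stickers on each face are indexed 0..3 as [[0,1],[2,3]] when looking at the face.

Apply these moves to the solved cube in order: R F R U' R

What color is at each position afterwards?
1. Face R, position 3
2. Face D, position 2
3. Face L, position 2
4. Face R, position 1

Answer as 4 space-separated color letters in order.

Answer: R Y O G

Derivation:
After move 1 (R): R=RRRR U=WGWG F=GYGY D=YBYB B=WBWB
After move 2 (F): F=GGYY U=WGOO R=WRGR D=RRYB L=OYOB
After move 3 (R): R=GWRR U=WGOY F=GRYB D=RWYW B=OBGB
After move 4 (U'): U=GYWO F=OYYB R=GRRR B=GWGB L=OBOB
After move 5 (R): R=RGRR U=GYWB F=OWYW D=RGYG B=OWYB
Query 1: R[3] = R
Query 2: D[2] = Y
Query 3: L[2] = O
Query 4: R[1] = G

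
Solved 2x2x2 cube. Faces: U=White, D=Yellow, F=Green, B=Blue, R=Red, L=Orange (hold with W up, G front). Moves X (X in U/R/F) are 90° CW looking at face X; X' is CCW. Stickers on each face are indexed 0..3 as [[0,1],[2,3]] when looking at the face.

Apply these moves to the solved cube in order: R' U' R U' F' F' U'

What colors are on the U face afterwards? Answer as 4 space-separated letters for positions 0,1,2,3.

Answer: W Y O Y

Derivation:
After move 1 (R'): R=RRRR U=WBWB F=GWGW D=YGYG B=YBYB
After move 2 (U'): U=BBWW F=OOGW R=GWRR B=RRYB L=YBOO
After move 3 (R): R=RGRW U=BOWW F=OGGG D=YYYR B=WRBB
After move 4 (U'): U=OWBW F=YBGG R=OGRW B=RGBB L=WROO
After move 5 (F'): F=BGYG U=OWOR R=YGYW D=ROYR L=WWOB
After move 6 (F'): F=GGBY U=OWYY R=OGRW D=WBYR L=WROO
After move 7 (U'): U=WYOY F=WRBY R=GGRW B=OGBB L=RGOO
Query: U face = WYOY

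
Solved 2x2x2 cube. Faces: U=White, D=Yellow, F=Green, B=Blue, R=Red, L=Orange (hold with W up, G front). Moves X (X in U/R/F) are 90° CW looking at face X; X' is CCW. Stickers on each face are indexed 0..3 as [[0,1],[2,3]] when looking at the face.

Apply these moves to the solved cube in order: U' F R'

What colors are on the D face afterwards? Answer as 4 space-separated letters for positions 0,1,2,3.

After move 1 (U'): U=WWWW F=OOGG R=GGRR B=RRBB L=BBOO
After move 2 (F): F=GOGO U=WWOB R=WGWR D=RGYY L=BYOY
After move 3 (R'): R=GRWW U=WBOR F=GWGB D=ROYO B=YRGB
Query: D face = ROYO

Answer: R O Y O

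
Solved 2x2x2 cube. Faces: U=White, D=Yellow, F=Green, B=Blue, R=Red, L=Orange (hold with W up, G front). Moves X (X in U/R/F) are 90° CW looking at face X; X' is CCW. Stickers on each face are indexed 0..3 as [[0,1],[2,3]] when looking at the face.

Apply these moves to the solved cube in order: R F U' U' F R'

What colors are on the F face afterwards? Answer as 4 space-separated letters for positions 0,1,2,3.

After move 1 (R): R=RRRR U=WGWG F=GYGY D=YBYB B=WBWB
After move 2 (F): F=GGYY U=WGOO R=WRGR D=RRYB L=OYOB
After move 3 (U'): U=GOWO F=OYYY R=GGGR B=WRWB L=WBOB
After move 4 (U'): U=OOGW F=WBYY R=OYGR B=GGWB L=WROB
After move 5 (F): F=YWYB U=OOBR R=GYWR D=GOYB L=WROR
After move 6 (R'): R=YRGW U=OWBG F=YOYR D=GWYB B=BGOB
Query: F face = YOYR

Answer: Y O Y R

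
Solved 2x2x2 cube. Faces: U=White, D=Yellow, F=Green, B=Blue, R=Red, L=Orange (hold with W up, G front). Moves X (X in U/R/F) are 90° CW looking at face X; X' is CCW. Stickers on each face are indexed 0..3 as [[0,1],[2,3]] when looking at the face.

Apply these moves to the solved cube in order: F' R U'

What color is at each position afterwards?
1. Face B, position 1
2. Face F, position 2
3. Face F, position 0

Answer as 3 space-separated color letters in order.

Answer: Y G O

Derivation:
After move 1 (F'): F=GGGG U=WWRR R=YRYR D=OOYY L=OWOW
After move 2 (R): R=YYRR U=WGRG F=GOGY D=OBYB B=RBWB
After move 3 (U'): U=GGWR F=OWGY R=GORR B=YYWB L=RBOW
Query 1: B[1] = Y
Query 2: F[2] = G
Query 3: F[0] = O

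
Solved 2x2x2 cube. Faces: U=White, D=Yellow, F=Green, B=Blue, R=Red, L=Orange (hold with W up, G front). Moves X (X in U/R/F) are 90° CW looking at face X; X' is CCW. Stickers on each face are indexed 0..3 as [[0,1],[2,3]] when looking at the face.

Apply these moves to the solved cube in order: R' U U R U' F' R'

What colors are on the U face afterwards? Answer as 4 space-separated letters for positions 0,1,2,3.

Answer: B W Y R

Derivation:
After move 1 (R'): R=RRRR U=WBWB F=GWGW D=YGYG B=YBYB
After move 2 (U): U=WWBB F=RRGW R=YBRR B=OOYB L=GWOO
After move 3 (U): U=BWBW F=YBGW R=OORR B=GWYB L=RROO
After move 4 (R): R=RORO U=BBBW F=YGGG D=YYYG B=WWWB
After move 5 (U'): U=BWBB F=RRGG R=YGRO B=ROWB L=WWOO
After move 6 (F'): F=RGRG U=BWYR R=YGYO D=WOYG L=WBOB
After move 7 (R'): R=GOYY U=BWYR F=RWRR D=WGYG B=GOOB
Query: U face = BWYR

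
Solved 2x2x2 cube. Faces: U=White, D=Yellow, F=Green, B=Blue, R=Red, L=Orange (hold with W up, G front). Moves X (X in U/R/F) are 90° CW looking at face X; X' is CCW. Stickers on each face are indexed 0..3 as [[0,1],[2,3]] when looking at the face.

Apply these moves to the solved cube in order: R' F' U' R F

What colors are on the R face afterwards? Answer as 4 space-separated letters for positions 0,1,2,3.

Answer: W W G W

Derivation:
After move 1 (R'): R=RRRR U=WBWB F=GWGW D=YGYG B=YBYB
After move 2 (F'): F=WWGG U=WBRR R=GRYR D=OOYG L=OBOW
After move 3 (U'): U=BRWR F=OBGG R=WWYR B=GRYB L=YBOW
After move 4 (R): R=YWRW U=BBWG F=OOGG D=OYYG B=RRRB
After move 5 (F): F=GOGO U=BBWB R=WWGW D=RYYG L=YOOY
Query: R face = WWGW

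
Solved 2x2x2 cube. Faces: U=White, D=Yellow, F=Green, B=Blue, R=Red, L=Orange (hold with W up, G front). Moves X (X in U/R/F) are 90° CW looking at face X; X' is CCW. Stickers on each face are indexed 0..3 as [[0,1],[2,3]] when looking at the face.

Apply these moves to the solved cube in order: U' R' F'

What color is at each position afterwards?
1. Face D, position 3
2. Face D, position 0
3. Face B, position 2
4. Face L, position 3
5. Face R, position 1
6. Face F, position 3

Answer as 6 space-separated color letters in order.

After move 1 (U'): U=WWWW F=OOGG R=GGRR B=RRBB L=BBOO
After move 2 (R'): R=GRGR U=WBWR F=OWGW D=YOYG B=YRYB
After move 3 (F'): F=WWOG U=WBGG R=ORYR D=BOYG L=BROW
Query 1: D[3] = G
Query 2: D[0] = B
Query 3: B[2] = Y
Query 4: L[3] = W
Query 5: R[1] = R
Query 6: F[3] = G

Answer: G B Y W R G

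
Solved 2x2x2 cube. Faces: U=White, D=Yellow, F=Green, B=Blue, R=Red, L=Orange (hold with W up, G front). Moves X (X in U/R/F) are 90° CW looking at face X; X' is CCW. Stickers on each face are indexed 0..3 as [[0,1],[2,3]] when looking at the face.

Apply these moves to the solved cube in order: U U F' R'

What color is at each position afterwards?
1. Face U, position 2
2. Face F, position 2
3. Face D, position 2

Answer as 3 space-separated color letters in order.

Answer: O B Y

Derivation:
After move 1 (U): U=WWWW F=RRGG R=BBRR B=OOBB L=GGOO
After move 2 (U): U=WWWW F=BBGG R=OORR B=GGBB L=RROO
After move 3 (F'): F=BGBG U=WWOR R=YOYR D=ROYY L=RWOW
After move 4 (R'): R=ORYY U=WBOG F=BWBR D=RGYG B=YGOB
Query 1: U[2] = O
Query 2: F[2] = B
Query 3: D[2] = Y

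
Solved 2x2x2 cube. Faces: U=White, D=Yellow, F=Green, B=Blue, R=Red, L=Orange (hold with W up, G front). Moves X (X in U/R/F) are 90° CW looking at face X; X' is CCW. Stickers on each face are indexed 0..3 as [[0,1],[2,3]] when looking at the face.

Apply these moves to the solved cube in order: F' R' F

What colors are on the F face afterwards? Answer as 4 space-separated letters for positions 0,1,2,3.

After move 1 (F'): F=GGGG U=WWRR R=YRYR D=OOYY L=OWOW
After move 2 (R'): R=RRYY U=WBRB F=GWGR D=OGYG B=YBOB
After move 3 (F): F=GGRW U=WBWW R=RRBY D=YRYG L=OOOG
Query: F face = GGRW

Answer: G G R W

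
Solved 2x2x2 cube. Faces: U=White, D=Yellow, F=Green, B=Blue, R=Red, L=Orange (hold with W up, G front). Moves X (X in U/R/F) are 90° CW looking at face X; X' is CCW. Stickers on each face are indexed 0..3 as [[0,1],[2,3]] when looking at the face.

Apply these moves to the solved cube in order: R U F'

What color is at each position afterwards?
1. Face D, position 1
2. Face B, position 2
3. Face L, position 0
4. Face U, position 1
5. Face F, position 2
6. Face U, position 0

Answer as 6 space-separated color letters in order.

After move 1 (R): R=RRRR U=WGWG F=GYGY D=YBYB B=WBWB
After move 2 (U): U=WWGG F=RRGY R=WBRR B=OOWB L=GYOO
After move 3 (F'): F=RYRG U=WWWR R=BBYR D=YOYB L=GGOG
Query 1: D[1] = O
Query 2: B[2] = W
Query 3: L[0] = G
Query 4: U[1] = W
Query 5: F[2] = R
Query 6: U[0] = W

Answer: O W G W R W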